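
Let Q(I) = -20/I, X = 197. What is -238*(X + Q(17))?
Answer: -46606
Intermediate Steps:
-238*(X + Q(17)) = -238*(197 - 20/17) = -238*3329/17 = -46606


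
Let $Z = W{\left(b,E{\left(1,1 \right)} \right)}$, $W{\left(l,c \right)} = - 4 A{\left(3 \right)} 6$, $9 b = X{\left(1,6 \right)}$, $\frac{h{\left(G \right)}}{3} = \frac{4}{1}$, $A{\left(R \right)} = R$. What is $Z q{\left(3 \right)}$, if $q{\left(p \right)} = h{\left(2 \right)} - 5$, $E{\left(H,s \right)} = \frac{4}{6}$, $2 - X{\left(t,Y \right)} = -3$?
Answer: $-504$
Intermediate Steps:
$h{\left(G \right)} = 12$ ($h{\left(G \right)} = 3 \cdot \frac{4}{1} = 3 \cdot 4 \cdot 1 = 3 \cdot 4 = 12$)
$X{\left(t,Y \right)} = 5$ ($X{\left(t,Y \right)} = 2 - -3 = 2 + 3 = 5$)
$E{\left(H,s \right)} = \frac{2}{3}$ ($E{\left(H,s \right)} = 4 \cdot \frac{1}{6} = \frac{2}{3}$)
$b = \frac{5}{9}$ ($b = \frac{1}{9} \cdot 5 = \frac{5}{9} \approx 0.55556$)
$W{\left(l,c \right)} = -72$ ($W{\left(l,c \right)} = \left(-4\right) 3 \cdot 6 = \left(-12\right) 6 = -72$)
$Z = -72$
$q{\left(p \right)} = 7$ ($q{\left(p \right)} = 12 - 5 = 7$)
$Z q{\left(3 \right)} = \left(-72\right) 7 = -504$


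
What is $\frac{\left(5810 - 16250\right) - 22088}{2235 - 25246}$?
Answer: $\frac{32528}{23011} \approx 1.4136$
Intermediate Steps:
$\frac{\left(5810 - 16250\right) - 22088}{2235 - 25246} = \frac{-10440 - 22088}{-23011} = \left(-32528\right) \left(- \frac{1}{23011}\right) = \frac{32528}{23011}$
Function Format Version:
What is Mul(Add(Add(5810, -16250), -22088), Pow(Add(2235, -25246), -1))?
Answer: Rational(32528, 23011) ≈ 1.4136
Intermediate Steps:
Mul(Add(Add(5810, -16250), -22088), Pow(Add(2235, -25246), -1)) = Mul(Add(-10440, -22088), Pow(-23011, -1)) = Mul(-32528, Rational(-1, 23011)) = Rational(32528, 23011)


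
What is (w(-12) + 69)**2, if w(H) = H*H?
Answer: 45369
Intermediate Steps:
w(H) = H**2
(w(-12) + 69)**2 = ((-12)**2 + 69)**2 = (144 + 69)**2 = 213**2 = 45369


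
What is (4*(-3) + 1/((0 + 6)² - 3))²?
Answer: 156025/1089 ≈ 143.27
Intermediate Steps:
(4*(-3) + 1/((0 + 6)² - 3))² = (-12 + 1/(6² - 3))² = (-12 + 1/(36 - 3))² = (-12 + 1/33)² = (-395/33)² = 156025/1089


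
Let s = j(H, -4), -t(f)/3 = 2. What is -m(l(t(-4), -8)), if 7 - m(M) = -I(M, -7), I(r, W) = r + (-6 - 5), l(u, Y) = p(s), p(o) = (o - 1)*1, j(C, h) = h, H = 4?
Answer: 9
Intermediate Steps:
t(f) = -6 (t(f) = -3*2 = -6)
s = -4
p(o) = -1 + o (p(o) = (-1 + o)*1 = -1 + o)
l(u, Y) = -5 (l(u, Y) = -1 - 4 = -5)
I(r, W) = -11 + r (I(r, W) = r - 11 = -11 + r)
m(M) = -4 + M (m(M) = 7 - (-1)*(-11 + M) = 7 - (11 - M) = 7 + (-11 + M) = -4 + M)
-m(l(t(-4), -8)) = -(-4 - 5) = -1*(-9) = 9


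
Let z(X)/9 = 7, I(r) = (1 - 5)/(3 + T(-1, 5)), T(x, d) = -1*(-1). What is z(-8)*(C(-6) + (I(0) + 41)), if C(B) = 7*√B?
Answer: 2520 + 441*I*√6 ≈ 2520.0 + 1080.2*I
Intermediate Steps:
T(x, d) = 1
I(r) = -1 (I(r) = (1 - 5)/(3 + 1) = -4/4 = -4*¼ = -1)
z(X) = 63 (z(X) = 9*7 = 63)
z(-8)*(C(-6) + (I(0) + 41)) = 63*(7*√(-6) + (-1 + 41)) = 63*(7*(I*√6) + 40) = 63*(7*I*√6 + 40) = 63*(40 + 7*I*√6) = 2520 + 441*I*√6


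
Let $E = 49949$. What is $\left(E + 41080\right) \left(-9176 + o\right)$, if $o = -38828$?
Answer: $-4369756116$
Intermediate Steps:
$\left(E + 41080\right) \left(-9176 + o\right) = \left(49949 + 41080\right) \left(-9176 - 38828\right) = 91029 \left(-48004\right) = -4369756116$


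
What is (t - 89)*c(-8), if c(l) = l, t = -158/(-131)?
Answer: 92008/131 ≈ 702.35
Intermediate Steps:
t = 158/131 (t = -158*(-1/131) = 158/131 ≈ 1.2061)
(t - 89)*c(-8) = (158/131 - 89)*(-8) = -11501/131*(-8) = 92008/131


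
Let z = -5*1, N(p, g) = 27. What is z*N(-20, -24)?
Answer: -135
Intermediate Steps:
z = -5
z*N(-20, -24) = -5*27 = -135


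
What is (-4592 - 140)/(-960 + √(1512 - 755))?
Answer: 648960/131549 + 676*√757/131549 ≈ 5.0746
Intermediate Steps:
(-4592 - 140)/(-960 + √(1512 - 755)) = -4732/(-960 + √757)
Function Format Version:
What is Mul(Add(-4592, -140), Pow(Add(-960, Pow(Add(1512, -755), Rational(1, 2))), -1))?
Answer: Add(Rational(648960, 131549), Mul(Rational(676, 131549), Pow(757, Rational(1, 2)))) ≈ 5.0746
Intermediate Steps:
Mul(Add(-4592, -140), Pow(Add(-960, Pow(Add(1512, -755), Rational(1, 2))), -1)) = Mul(-4732, Pow(Add(-960, Pow(757, Rational(1, 2))), -1))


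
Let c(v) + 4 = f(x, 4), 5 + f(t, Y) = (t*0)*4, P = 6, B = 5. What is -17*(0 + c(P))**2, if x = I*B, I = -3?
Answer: -1377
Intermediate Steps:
x = -15 (x = -3*5 = -15)
f(t, Y) = -5 (f(t, Y) = -5 + (t*0)*4 = -5 + 0*4 = -5 + 0 = -5)
c(v) = -9 (c(v) = -4 - 5 = -9)
-17*(0 + c(P))**2 = -17*(0 - 9)**2 = -17*(-9)**2 = -17*81 = -1377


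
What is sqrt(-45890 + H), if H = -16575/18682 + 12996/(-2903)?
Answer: I*sqrt(134992495370690636702)/54233846 ≈ 214.23*I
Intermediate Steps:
H = -290908497/54233846 (H = -16575*1/18682 + 12996*(-1/2903) = -16575/18682 - 12996/2903 = -290908497/54233846 ≈ -5.3640)
sqrt(-45890 + H) = sqrt(-45890 - 290908497/54233846) = sqrt(-2489082101437/54233846) = I*sqrt(134992495370690636702)/54233846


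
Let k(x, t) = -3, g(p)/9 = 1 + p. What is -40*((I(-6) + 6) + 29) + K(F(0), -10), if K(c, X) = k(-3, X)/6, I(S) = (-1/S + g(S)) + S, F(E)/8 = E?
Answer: 3797/6 ≈ 632.83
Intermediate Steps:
g(p) = 9 + 9*p (g(p) = 9*(1 + p) = 9 + 9*p)
F(E) = 8*E
I(S) = 9 - 1/S + 10*S (I(S) = (-1/S + (9 + 9*S)) + S = (9 - 1/S + 9*S) + S = 9 - 1/S + 10*S)
K(c, X) = -½ (K(c, X) = -3/6 = -3*⅙ = -½)
-40*((I(-6) + 6) + 29) + K(F(0), -10) = -40*(((9 - 1/(-6) + 10*(-6)) + 6) + 29) - ½ = -40*(((9 - 1*(-⅙) - 60) + 6) + 29) - ½ = -40*(((9 + ⅙ - 60) + 6) + 29) - ½ = -40*((-305/6 + 6) + 29) - ½ = -40*(-269/6 + 29) - ½ = -40*(-95/6) - ½ = 1900/3 - ½ = 3797/6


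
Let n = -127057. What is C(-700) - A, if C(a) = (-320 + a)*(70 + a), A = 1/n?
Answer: 81646828201/127057 ≈ 6.4260e+5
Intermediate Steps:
A = -1/127057 (A = 1/(-127057) = -1/127057 ≈ -7.8705e-6)
C(-700) - A = (-22400 + (-700)² - 250*(-700)) - 1*(-1/127057) = (-22400 + 490000 + 175000) + 1/127057 = 642600 + 1/127057 = 81646828201/127057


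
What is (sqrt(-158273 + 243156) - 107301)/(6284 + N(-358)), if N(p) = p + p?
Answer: -35767/1856 + sqrt(84883)/5568 ≈ -19.219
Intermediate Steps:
N(p) = 2*p
(sqrt(-158273 + 243156) - 107301)/(6284 + N(-358)) = (sqrt(-158273 + 243156) - 107301)/(6284 + 2*(-358)) = (sqrt(84883) - 107301)/(6284 - 716) = (-107301 + sqrt(84883))/5568 = (-107301 + sqrt(84883))*(1/5568) = -35767/1856 + sqrt(84883)/5568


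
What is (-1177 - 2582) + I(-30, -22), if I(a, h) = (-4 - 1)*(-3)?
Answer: -3744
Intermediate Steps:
I(a, h) = 15 (I(a, h) = -5*(-3) = 15)
(-1177 - 2582) + I(-30, -22) = (-1177 - 2582) + 15 = -3759 + 15 = -3744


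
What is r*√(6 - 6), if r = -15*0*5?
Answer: 0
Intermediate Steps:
r = 0 (r = -5*0*5 = 0*5 = 0)
r*√(6 - 6) = 0*√(6 - 6) = 0*√0 = 0*0 = 0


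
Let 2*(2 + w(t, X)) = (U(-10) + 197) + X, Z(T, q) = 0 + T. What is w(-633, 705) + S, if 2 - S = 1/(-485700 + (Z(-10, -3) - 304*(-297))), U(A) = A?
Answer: 176358213/395422 ≈ 446.00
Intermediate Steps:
Z(T, q) = T
S = 790845/395422 (S = 2 - 1/(-485700 + (-10 - 304*(-297))) = 2 - 1/(-485700 + (-10 + 90288)) = 2 - 1/(-485700 + 90278) = 2 - 1/(-395422) = 2 - 1*(-1/395422) = 2 + 1/395422 = 790845/395422 ≈ 2.0000)
w(t, X) = 183/2 + X/2 (w(t, X) = -2 + ((-10 + 197) + X)/2 = -2 + (187 + X)/2 = -2 + (187/2 + X/2) = 183/2 + X/2)
w(-633, 705) + S = (183/2 + (1/2)*705) + 790845/395422 = (183/2 + 705/2) + 790845/395422 = 444 + 790845/395422 = 176358213/395422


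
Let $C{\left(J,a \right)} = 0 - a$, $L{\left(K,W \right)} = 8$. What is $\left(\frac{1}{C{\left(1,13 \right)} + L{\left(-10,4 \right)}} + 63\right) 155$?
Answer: $9734$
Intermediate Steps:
$C{\left(J,a \right)} = - a$
$\left(\frac{1}{C{\left(1,13 \right)} + L{\left(-10,4 \right)}} + 63\right) 155 = \left(\frac{1}{\left(-1\right) 13 + 8} + 63\right) 155 = \left(\frac{1}{-13 + 8} + 63\right) 155 = \left(\frac{1}{-5} + 63\right) 155 = \left(- \frac{1}{5} + 63\right) 155 = \frac{314}{5} \cdot 155 = 9734$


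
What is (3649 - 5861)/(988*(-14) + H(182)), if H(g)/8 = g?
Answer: 79/442 ≈ 0.17873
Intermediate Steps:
H(g) = 8*g
(3649 - 5861)/(988*(-14) + H(182)) = (3649 - 5861)/(988*(-14) + 8*182) = -2212/(-13832 + 1456) = -2212/(-12376) = -2212*(-1/12376) = 79/442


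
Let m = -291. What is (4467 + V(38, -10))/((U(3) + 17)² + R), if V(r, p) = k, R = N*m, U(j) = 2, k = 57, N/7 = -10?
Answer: 4524/20731 ≈ 0.21822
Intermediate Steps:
N = -70 (N = 7*(-10) = -70)
R = 20370 (R = -70*(-291) = 20370)
V(r, p) = 57
(4467 + V(38, -10))/((U(3) + 17)² + R) = (4467 + 57)/((2 + 17)² + 20370) = 4524/(19² + 20370) = 4524/(361 + 20370) = 4524/20731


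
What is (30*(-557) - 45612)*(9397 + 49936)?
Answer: -3697751226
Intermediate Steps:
(30*(-557) - 45612)*(9397 + 49936) = (-16710 - 45612)*59333 = -62322*59333 = -3697751226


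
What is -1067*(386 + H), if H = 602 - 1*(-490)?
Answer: -1577026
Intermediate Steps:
H = 1092 (H = 602 + 490 = 1092)
-1067*(386 + H) = -1067*(386 + 1092) = -1067*1478 = -1577026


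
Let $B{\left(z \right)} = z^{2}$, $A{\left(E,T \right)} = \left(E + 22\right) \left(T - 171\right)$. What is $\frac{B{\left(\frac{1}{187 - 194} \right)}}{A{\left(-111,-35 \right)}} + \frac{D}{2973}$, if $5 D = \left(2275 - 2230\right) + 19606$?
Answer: $\frac{17653805131}{13354210590} \approx 1.322$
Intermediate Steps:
$A{\left(E,T \right)} = \left(-171 + T\right) \left(22 + E\right)$ ($A{\left(E,T \right)} = \left(22 + E\right) \left(-171 + T\right) = \left(-171 + T\right) \left(22 + E\right)$)
$D = \frac{19651}{5}$ ($D = \frac{\left(2275 - 2230\right) + 19606}{5} = \frac{45 + 19606}{5} = \frac{1}{5} \cdot 19651 = \frac{19651}{5} \approx 3930.2$)
$\frac{B{\left(\frac{1}{187 - 194} \right)}}{A{\left(-111,-35 \right)}} + \frac{D}{2973} = \frac{\left(\frac{1}{187 - 194}\right)^{2}}{-3762 - -18981 + 22 \left(-35\right) - -3885} + \frac{19651}{5 \cdot 2973} = \frac{\left(\frac{1}{-7}\right)^{2}}{-3762 + 18981 - 770 + 3885} + \frac{19651}{5} \cdot \frac{1}{2973} = \frac{\left(- \frac{1}{7}\right)^{2}}{18334} + \frac{19651}{14865} = \frac{1}{49} \cdot \frac{1}{18334} + \frac{19651}{14865} = \frac{1}{898366} + \frac{19651}{14865} = \frac{17653805131}{13354210590}$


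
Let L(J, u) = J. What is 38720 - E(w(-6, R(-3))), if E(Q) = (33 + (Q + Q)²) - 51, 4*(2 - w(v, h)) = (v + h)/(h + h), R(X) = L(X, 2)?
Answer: 619639/16 ≈ 38727.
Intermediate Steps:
R(X) = X
w(v, h) = 2 - (h + v)/(8*h) (w(v, h) = 2 - (v + h)/(4*(h + h)) = 2 - (h + v)/(4*(2*h)) = 2 - (h + v)*1/(2*h)/4 = 2 - (h + v)/(8*h))
E(Q) = -18 + 4*Q² (E(Q) = (33 + (2*Q)²) - 51 = (33 + 4*Q²) - 51 = -18 + 4*Q²)
38720 - E(w(-6, R(-3))) = 38720 - (-18 + 4*((⅛)*(-1*(-6) + 15*(-3))/(-3))²) = 38720 - (-18 + 4*((⅛)*(-⅓)*(6 - 45))²) = 38720 - (-18 + 4*((⅛)*(-⅓)*(-39))²) = 38720 - (-18 + 4*(13/8)²) = 38720 - (-18 + 4*(169/64)) = 38720 - (-18 + 169/16) = 38720 - 1*(-119/16) = 38720 + 119/16 = 619639/16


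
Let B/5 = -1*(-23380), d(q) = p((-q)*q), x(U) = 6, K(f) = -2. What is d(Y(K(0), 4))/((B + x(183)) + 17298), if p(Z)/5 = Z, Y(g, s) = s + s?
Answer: -80/33551 ≈ -0.0023844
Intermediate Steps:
Y(g, s) = 2*s
p(Z) = 5*Z
d(q) = -5*q**2 (d(q) = 5*((-q)*q) = 5*(-q**2) = -5*q**2)
B = 116900 (B = 5*(-1*(-23380)) = 5*23380 = 116900)
d(Y(K(0), 4))/((B + x(183)) + 17298) = (-5*(2*4)**2)/((116900 + 6) + 17298) = (-5*8**2)/(116906 + 17298) = -5*64/134204 = -320*1/134204 = -80/33551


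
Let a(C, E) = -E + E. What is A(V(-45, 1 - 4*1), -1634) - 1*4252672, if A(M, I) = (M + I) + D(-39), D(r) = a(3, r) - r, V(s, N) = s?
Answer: -4254312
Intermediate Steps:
a(C, E) = 0
D(r) = -r (D(r) = 0 - r = -r)
A(M, I) = 39 + I + M (A(M, I) = (M + I) - 1*(-39) = (I + M) + 39 = 39 + I + M)
A(V(-45, 1 - 4*1), -1634) - 1*4252672 = (39 - 1634 - 45) - 1*4252672 = -1640 - 4252672 = -4254312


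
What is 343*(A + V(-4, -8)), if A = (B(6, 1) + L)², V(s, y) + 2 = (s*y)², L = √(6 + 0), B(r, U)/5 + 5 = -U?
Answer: 661304 - 20580*√6 ≈ 6.1089e+5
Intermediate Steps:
B(r, U) = -25 - 5*U (B(r, U) = -25 + 5*(-U) = -25 - 5*U)
L = √6 ≈ 2.4495
V(s, y) = -2 + s²*y² (V(s, y) = -2 + (s*y)² = -2 + s²*y²)
A = (-30 + √6)² (A = ((-25 - 5*1) + √6)² = ((-25 - 5) + √6)² = (-30 + √6)² ≈ 759.03)
343*(A + V(-4, -8)) = 343*((30 - √6)² + (-2 + (-4)²*(-8)²)) = 343*((30 - √6)² + (-2 + 16*64)) = 343*((30 - √6)² + (-2 + 1024)) = 343*((30 - √6)² + 1022) = 343*(1022 + (30 - √6)²) = 350546 + 343*(30 - √6)²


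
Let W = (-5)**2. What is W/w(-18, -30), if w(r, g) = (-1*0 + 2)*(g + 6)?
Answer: -25/48 ≈ -0.52083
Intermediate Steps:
W = 25
w(r, g) = 12 + 2*g (w(r, g) = (0 + 2)*(6 + g) = 2*(6 + g) = 12 + 2*g)
W/w(-18, -30) = 25/(12 + 2*(-30)) = 25/(12 - 60) = 25/(-48) = 25*(-1/48) = -25/48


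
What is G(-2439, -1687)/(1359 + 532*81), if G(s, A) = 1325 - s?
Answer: 3764/44451 ≈ 0.084677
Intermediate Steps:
G(-2439, -1687)/(1359 + 532*81) = (1325 - 1*(-2439))/(1359 + 532*81) = (1325 + 2439)/(1359 + 43092) = 3764/44451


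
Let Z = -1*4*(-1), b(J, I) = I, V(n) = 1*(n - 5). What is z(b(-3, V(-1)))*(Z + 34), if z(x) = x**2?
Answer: 1368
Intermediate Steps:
V(n) = -5 + n (V(n) = 1*(-5 + n) = -5 + n)
Z = 4 (Z = -4*(-1) = 4)
z(b(-3, V(-1)))*(Z + 34) = (-5 - 1)**2*(4 + 34) = (-6)**2*38 = 36*38 = 1368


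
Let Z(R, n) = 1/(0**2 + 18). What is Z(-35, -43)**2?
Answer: 1/324 ≈ 0.0030864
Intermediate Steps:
Z(R, n) = 1/18 (Z(R, n) = 1/(0 + 18) = 1/18)
Z(-35, -43)**2 = (1/18)**2 = 1/324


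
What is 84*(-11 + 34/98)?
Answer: -6264/7 ≈ -894.86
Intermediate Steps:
84*(-11 + 34/98) = 84*(-11 + 34*(1/98)) = 84*(-11 + 17/49) = 84*(-522/49) = -6264/7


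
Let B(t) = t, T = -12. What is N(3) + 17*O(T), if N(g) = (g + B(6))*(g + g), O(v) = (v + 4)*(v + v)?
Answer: 3318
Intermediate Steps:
O(v) = 2*v*(4 + v) (O(v) = (4 + v)*(2*v) = 2*v*(4 + v))
N(g) = 2*g*(6 + g) (N(g) = (g + 6)*(g + g) = (6 + g)*(2*g) = 2*g*(6 + g))
N(3) + 17*O(T) = 2*3*(6 + 3) + 17*(2*(-12)*(4 - 12)) = 2*3*9 + 17*(2*(-12)*(-8)) = 54 + 17*192 = 54 + 3264 = 3318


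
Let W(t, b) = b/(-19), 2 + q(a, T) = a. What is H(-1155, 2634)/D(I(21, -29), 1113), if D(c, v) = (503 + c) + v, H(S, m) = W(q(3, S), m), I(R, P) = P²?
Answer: -878/15561 ≈ -0.056423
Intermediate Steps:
q(a, T) = -2 + a
W(t, b) = -b/19 (W(t, b) = b*(-1/19) = -b/19)
H(S, m) = -m/19
D(c, v) = 503 + c + v
H(-1155, 2634)/D(I(21, -29), 1113) = (-1/19*2634)/(503 + (-29)² + 1113) = -2634/(19*(503 + 841 + 1113)) = -2634/19/2457 = -2634/19*1/2457 = -878/15561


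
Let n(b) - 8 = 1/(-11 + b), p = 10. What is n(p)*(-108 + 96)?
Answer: -84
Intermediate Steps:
n(b) = 8 + 1/(-11 + b)
n(p)*(-108 + 96) = ((-87 + 8*10)/(-11 + 10))*(-108 + 96) = ((-87 + 80)/(-1))*(-12) = -1*(-7)*(-12) = 7*(-12) = -84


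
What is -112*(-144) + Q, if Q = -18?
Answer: 16110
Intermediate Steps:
-112*(-144) + Q = -112*(-144) - 18 = 16128 - 18 = 16110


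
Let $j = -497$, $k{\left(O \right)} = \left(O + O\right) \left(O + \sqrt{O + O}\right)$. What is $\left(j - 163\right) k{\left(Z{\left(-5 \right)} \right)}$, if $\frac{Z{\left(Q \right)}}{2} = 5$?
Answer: $-132000 - 26400 \sqrt{5} \approx -1.9103 \cdot 10^{5}$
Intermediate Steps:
$Z{\left(Q \right)} = 10$ ($Z{\left(Q \right)} = 2 \cdot 5 = 10$)
$k{\left(O \right)} = 2 O \left(O + \sqrt{2} \sqrt{O}\right)$ ($k{\left(O \right)} = 2 O \left(O + \sqrt{2 O}\right) = 2 O \left(O + \sqrt{2} \sqrt{O}\right)$)
$\left(j - 163\right) k{\left(Z{\left(-5 \right)} \right)} = \left(-497 - 163\right) \left(2 \cdot 10^{2} + 2 \sqrt{2} \cdot 10^{\frac{3}{2}}\right) = - 660 \left(2 \cdot 100 + 2 \sqrt{2} \cdot 10 \sqrt{10}\right) = - 660 \left(200 + 40 \sqrt{5}\right) = -132000 - 26400 \sqrt{5}$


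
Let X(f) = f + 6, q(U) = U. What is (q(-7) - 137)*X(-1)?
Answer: -720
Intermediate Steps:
X(f) = 6 + f
(q(-7) - 137)*X(-1) = (-7 - 137)*(6 - 1) = -144*5 = -720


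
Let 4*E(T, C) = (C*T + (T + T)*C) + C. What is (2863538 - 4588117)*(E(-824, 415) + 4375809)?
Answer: -28417217833409/4 ≈ -7.1043e+12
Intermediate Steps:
E(T, C) = C/4 + 3*C*T/4 (E(T, C) = ((C*T + (T + T)*C) + C)/4 = ((C*T + (2*T)*C) + C)/4 = ((C*T + 2*C*T) + C)/4 = (3*C*T + C)/4 = (C + 3*C*T)/4 = C/4 + 3*C*T/4)
(2863538 - 4588117)*(E(-824, 415) + 4375809) = (2863538 - 4588117)*((1/4)*415*(1 + 3*(-824)) + 4375809) = -1724579*((1/4)*415*(1 - 2472) + 4375809) = -1724579*((1/4)*415*(-2471) + 4375809) = -1724579*(-1025465/4 + 4375809) = -1724579*16477771/4 = -28417217833409/4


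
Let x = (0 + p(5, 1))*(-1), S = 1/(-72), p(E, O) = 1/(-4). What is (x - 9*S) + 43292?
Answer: 346339/8 ≈ 43292.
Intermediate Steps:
p(E, O) = -¼
S = -1/72 ≈ -0.013889
x = ¼ (x = (0 - ¼)*(-1) = -¼*(-1) = ¼ ≈ 0.25000)
(x - 9*S) + 43292 = (¼ - 9*(-1/72)) + 43292 = (¼ + ⅛) + 43292 = 3/8 + 43292 = 346339/8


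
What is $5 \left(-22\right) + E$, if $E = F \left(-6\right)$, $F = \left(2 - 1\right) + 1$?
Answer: $-122$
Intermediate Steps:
$F = 2$ ($F = 1 + 1 = 2$)
$E = -12$ ($E = 2 \left(-6\right) = -12$)
$5 \left(-22\right) + E = 5 \left(-22\right) - 12 = -110 - 12 = -122$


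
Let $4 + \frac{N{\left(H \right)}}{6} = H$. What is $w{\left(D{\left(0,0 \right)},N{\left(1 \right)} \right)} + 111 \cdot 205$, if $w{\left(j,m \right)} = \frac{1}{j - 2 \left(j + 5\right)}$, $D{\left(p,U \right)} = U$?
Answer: $\frac{227549}{10} \approx 22755.0$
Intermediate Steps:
$N{\left(H \right)} = -24 + 6 H$
$w{\left(j,m \right)} = \frac{1}{-10 - j}$ ($w{\left(j,m \right)} = \frac{1}{j - 2 \left(5 + j\right)} = \frac{1}{j - \left(10 + 2 j\right)} = \frac{1}{-10 - j}$)
$w{\left(D{\left(0,0 \right)},N{\left(1 \right)} \right)} + 111 \cdot 205 = - \frac{1}{10 + 0} + 111 \cdot 205 = - \frac{1}{10} + 22755 = \frac{227549}{10}$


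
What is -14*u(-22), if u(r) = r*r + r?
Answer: -6468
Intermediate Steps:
u(r) = r + r² (u(r) = r² + r = r + r²)
-14*u(-22) = -(-308)*(1 - 22) = -(-308)*(-21) = -14*462 = -6468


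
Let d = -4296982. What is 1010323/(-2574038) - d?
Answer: 11060593942993/2574038 ≈ 4.2970e+6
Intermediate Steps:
1010323/(-2574038) - d = 1010323/(-2574038) - 1*(-4296982) = 1010323*(-1/2574038) + 4296982 = -1010323/2574038 + 4296982 = 11060593942993/2574038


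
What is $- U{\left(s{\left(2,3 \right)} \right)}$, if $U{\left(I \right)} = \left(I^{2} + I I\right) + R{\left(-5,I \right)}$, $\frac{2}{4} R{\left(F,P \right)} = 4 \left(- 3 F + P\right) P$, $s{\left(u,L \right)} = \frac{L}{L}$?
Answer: $-130$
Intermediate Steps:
$s{\left(u,L \right)} = 1$
$R{\left(F,P \right)} = 2 P \left(- 12 F + 4 P\right)$ ($R{\left(F,P \right)} = 2 \cdot 4 \left(- 3 F + P\right) P = 2 \cdot 4 \left(P - 3 F\right) P = 2 \left(- 12 F + 4 P\right) P = 2 P \left(- 12 F + 4 P\right)$)
$U{\left(I \right)} = 2 I^{2} + 8 I \left(15 + I\right)$ ($U{\left(I \right)} = \left(I^{2} + I I\right) + 8 I \left(I - -15\right) = \left(I^{2} + I^{2}\right) + 8 I \left(I + 15\right) = 2 I^{2} + 8 I \left(15 + I\right)$)
$- U{\left(s{\left(2,3 \right)} \right)} = - 10 \cdot 1 \left(12 + 1\right) = - 10 \cdot 1 \cdot 13 = \left(-1\right) 130 = -130$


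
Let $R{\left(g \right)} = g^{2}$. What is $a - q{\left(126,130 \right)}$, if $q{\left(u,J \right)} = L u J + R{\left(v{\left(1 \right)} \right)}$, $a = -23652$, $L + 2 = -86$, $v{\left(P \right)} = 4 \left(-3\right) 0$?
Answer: $1417788$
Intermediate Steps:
$v{\left(P \right)} = 0$ ($v{\left(P \right)} = \left(-12\right) 0 = 0$)
$L = -88$ ($L = -2 - 86 = -88$)
$q{\left(u,J \right)} = - 88 J u$ ($q{\left(u,J \right)} = - 88 u J + 0^{2} = - 88 J u + 0 = - 88 J u$)
$a - q{\left(126,130 \right)} = -23652 - \left(-88\right) 130 \cdot 126 = -23652 - -1441440 = -23652 + 1441440 = 1417788$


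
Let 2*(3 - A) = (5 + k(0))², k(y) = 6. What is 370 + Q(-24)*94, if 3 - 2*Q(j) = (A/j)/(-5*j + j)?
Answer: 2349283/4608 ≈ 509.83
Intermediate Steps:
A = -115/2 (A = 3 - (5 + 6)²/2 = 3 - ½*11² = 3 - ½*121 = 3 - 121/2 = -115/2 ≈ -57.500)
Q(j) = 3/2 - 115/(16*j²) (Q(j) = 3/2 - (-115/(2*j))/(2*(-5*j + j)) = 3/2 - (-115/(2*j))/(2*((-4*j))) = 3/2 - (-115/(2*j))*(-1/(4*j))/2 = 3/2 - 115/(16*j²))
370 + Q(-24)*94 = 370 + (3/2 - 115/16/(-24)²)*94 = 370 + (3/2 - 115/16*1/576)*94 = 370 + (3/2 - 115/9216)*94 = 370 + (13709/9216)*94 = 370 + 644323/4608 = 2349283/4608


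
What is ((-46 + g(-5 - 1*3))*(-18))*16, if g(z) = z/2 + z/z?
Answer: 14112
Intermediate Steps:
g(z) = 1 + z/2 (g(z) = z*(½) + 1 = z/2 + 1 = 1 + z/2)
((-46 + g(-5 - 1*3))*(-18))*16 = ((-46 + (1 + (-5 - 1*3)/2))*(-18))*16 = ((-46 + (1 + (-5 - 3)/2))*(-18))*16 = ((-46 + (1 + (½)*(-8)))*(-18))*16 = ((-46 + (1 - 4))*(-18))*16 = ((-46 - 3)*(-18))*16 = -49*(-18)*16 = 882*16 = 14112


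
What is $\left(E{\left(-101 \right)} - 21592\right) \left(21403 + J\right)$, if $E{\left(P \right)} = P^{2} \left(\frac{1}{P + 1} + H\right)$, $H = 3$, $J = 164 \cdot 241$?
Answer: $\frac{54279803373}{100} \approx 5.428 \cdot 10^{8}$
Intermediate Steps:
$J = 39524$
$E{\left(P \right)} = P^{2} \left(3 + \frac{1}{1 + P}\right)$ ($E{\left(P \right)} = P^{2} \left(\frac{1}{P + 1} + 3\right) = P^{2} \left(\frac{1}{1 + P} + 3\right) = P^{2} \left(3 + \frac{1}{1 + P}\right)$)
$\left(E{\left(-101 \right)} - 21592\right) \left(21403 + J\right) = \left(\frac{\left(-101\right)^{2} \left(4 + 3 \left(-101\right)\right)}{1 - 101} - 21592\right) \left(21403 + 39524\right) = \left(\frac{10201 \left(4 - 303\right)}{-100} - 21592\right) 60927 = \left(10201 \left(- \frac{1}{100}\right) \left(-299\right) - 21592\right) 60927 = \left(\frac{3050099}{100} - 21592\right) 60927 = \frac{890899}{100} \cdot 60927 = \frac{54279803373}{100}$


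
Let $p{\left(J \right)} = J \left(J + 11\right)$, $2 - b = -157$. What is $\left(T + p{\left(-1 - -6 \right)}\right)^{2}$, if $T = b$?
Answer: $57121$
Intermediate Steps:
$b = 159$ ($b = 2 - -157 = 2 + 157 = 159$)
$p{\left(J \right)} = J \left(11 + J\right)$
$T = 159$
$\left(T + p{\left(-1 - -6 \right)}\right)^{2} = \left(159 + \left(-1 - -6\right) \left(11 - -5\right)\right)^{2} = \left(159 + \left(-1 + 6\right) \left(11 + \left(-1 + 6\right)\right)\right)^{2} = \left(159 + 5 \left(11 + 5\right)\right)^{2} = \left(159 + 5 \cdot 16\right)^{2} = \left(159 + 80\right)^{2} = 239^{2} = 57121$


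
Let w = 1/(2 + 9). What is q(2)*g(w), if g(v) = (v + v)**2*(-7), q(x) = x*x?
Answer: -112/121 ≈ -0.92562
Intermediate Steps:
q(x) = x**2
w = 1/11 ≈ 0.090909
g(v) = -28*v**2 (g(v) = (2*v)**2*(-7) = (4*v**2)*(-7) = -28*v**2)
q(2)*g(w) = 2**2*(-28*(1/11)**2) = 4*(-28*1/121) = 4*(-28/121) = -112/121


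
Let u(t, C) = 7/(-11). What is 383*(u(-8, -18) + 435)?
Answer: 1829974/11 ≈ 1.6636e+5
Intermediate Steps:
u(t, C) = -7/11 (u(t, C) = 7*(-1/11) = -7/11)
383*(u(-8, -18) + 435) = 383*(-7/11 + 435) = 383*(4778/11) = 1829974/11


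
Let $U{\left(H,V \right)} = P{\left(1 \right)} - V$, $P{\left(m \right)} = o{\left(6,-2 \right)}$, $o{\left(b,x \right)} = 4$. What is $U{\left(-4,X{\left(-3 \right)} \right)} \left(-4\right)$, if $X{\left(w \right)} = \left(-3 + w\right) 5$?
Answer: $-136$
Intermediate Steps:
$P{\left(m \right)} = 4$
$X{\left(w \right)} = -15 + 5 w$
$U{\left(H,V \right)} = 4 - V$
$U{\left(-4,X{\left(-3 \right)} \right)} \left(-4\right) = \left(4 - \left(-15 + 5 \left(-3\right)\right)\right) \left(-4\right) = \left(4 - \left(-15 - 15\right)\right) \left(-4\right) = \left(4 - -30\right) \left(-4\right) = \left(4 + 30\right) \left(-4\right) = 34 \left(-4\right) = -136$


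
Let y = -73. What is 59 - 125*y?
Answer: 9184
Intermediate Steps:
59 - 125*y = 59 - 125*(-73) = 59 + 9125 = 9184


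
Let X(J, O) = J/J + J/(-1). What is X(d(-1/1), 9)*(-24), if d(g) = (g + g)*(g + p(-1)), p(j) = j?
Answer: 72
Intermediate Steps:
d(g) = 2*g*(-1 + g) (d(g) = (g + g)*(g - 1) = (2*g)*(-1 + g) = 2*g*(-1 + g))
X(J, O) = 1 - J (X(J, O) = 1 + J*(-1) = 1 - J)
X(d(-1/1), 9)*(-24) = (1 - 2*(-1/1)*(-1 - 1/1))*(-24) = (1 - 2*(-1*1)*(-1 - 1*1))*(-24) = (1 - 2*(-1)*(-1 - 1))*(-24) = (1 - 2*(-1)*(-2))*(-24) = (1 - 1*4)*(-24) = (1 - 4)*(-24) = -3*(-24) = 72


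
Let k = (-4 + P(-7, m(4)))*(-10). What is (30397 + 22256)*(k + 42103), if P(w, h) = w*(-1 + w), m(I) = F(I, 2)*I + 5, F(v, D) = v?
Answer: 2189469699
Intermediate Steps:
m(I) = 5 + I**2 (m(I) = I*I + 5 = I**2 + 5 = 5 + I**2)
k = -520 (k = (-4 - 7*(-1 - 7))*(-10) = (-4 - 7*(-8))*(-10) = (-4 + 56)*(-10) = 52*(-10) = -520)
(30397 + 22256)*(k + 42103) = (30397 + 22256)*(-520 + 42103) = 52653*41583 = 2189469699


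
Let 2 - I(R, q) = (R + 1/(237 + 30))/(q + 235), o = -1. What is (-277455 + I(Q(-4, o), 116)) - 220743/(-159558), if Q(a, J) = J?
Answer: -1382938802195933/4984432362 ≈ -2.7745e+5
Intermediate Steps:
I(R, q) = 2 - (1/267 + R)/(235 + q) (I(R, q) = 2 - (R + 1/(237 + 30))/(q + 235) = 2 - (R + 1/267)/(235 + q) = 2 - (1/267 + R)/(235 + q))
(-277455 + I(Q(-4, o), 116)) - 220743/(-159558) = (-277455 + (125489/267 - 1*(-1) + 2*116)/(235 + 116)) - 220743/(-159558) = (-277455 + (125489/267 + 1 + 232)/351) - 220743*(-1/159558) = (-277455 + (1/351)*(187700/267)) + 73581/53186 = (-277455 + 187700/93717) + 73581/53186 = -26002062535/93717 + 73581/53186 = -1382938802195933/4984432362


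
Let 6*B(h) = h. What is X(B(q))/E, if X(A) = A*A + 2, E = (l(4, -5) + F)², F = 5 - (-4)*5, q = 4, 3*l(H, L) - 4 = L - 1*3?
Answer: 22/5041 ≈ 0.0043642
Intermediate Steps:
l(H, L) = ⅓ + L/3 (l(H, L) = 4/3 + (L - 1*3)/3 = 4/3 + (L - 3)/3 = 4/3 + (-3 + L)/3 = 4/3 + (-1 + L/3) = ⅓ + L/3)
B(h) = h/6
F = 25 (F = 5 - 1*(-20) = 5 + 20 = 25)
E = 5041/9 (E = ((⅓ + (⅓)*(-5)) + 25)² = ((⅓ - 5/3) + 25)² = (-4/3 + 25)² = (71/3)² = 5041/9 ≈ 560.11)
X(A) = 2 + A² (X(A) = A² + 2 = 2 + A²)
X(B(q))/E = (2 + ((⅙)*4)²)/(5041/9) = (2 + (⅔)²)*(9/5041) = (2 + 4/9)*(9/5041) = (22/9)*(9/5041) = 22/5041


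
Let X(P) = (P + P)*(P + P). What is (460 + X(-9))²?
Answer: 614656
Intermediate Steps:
X(P) = 4*P² (X(P) = (2*P)*(2*P) = 4*P²)
(460 + X(-9))² = (460 + 4*(-9)²)² = (460 + 4*81)² = (460 + 324)² = 784² = 614656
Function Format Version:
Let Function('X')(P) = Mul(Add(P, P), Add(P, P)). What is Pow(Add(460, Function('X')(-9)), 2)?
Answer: 614656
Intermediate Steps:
Function('X')(P) = Mul(4, Pow(P, 2)) (Function('X')(P) = Mul(Mul(2, P), Mul(2, P)) = Mul(4, Pow(P, 2)))
Pow(Add(460, Function('X')(-9)), 2) = Pow(Add(460, Mul(4, Pow(-9, 2))), 2) = Pow(Add(460, Mul(4, 81)), 2) = Pow(Add(460, 324), 2) = Pow(784, 2) = 614656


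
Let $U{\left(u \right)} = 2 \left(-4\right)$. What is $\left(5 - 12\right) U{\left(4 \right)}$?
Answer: $56$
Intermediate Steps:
$U{\left(u \right)} = -8$
$\left(5 - 12\right) U{\left(4 \right)} = \left(5 - 12\right) \left(-8\right) = \left(-7\right) \left(-8\right) = 56$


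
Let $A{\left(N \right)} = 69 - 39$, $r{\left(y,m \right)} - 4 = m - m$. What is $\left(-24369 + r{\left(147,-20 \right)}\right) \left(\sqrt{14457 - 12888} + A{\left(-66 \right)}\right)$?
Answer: $-730950 - 24365 \sqrt{1569} \approx -1.6961 \cdot 10^{6}$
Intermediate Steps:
$r{\left(y,m \right)} = 4$ ($r{\left(y,m \right)} = 4 + \left(m - m\right) = 4 + 0 = 4$)
$A{\left(N \right)} = 30$ ($A{\left(N \right)} = 69 - 39 = 30$)
$\left(-24369 + r{\left(147,-20 \right)}\right) \left(\sqrt{14457 - 12888} + A{\left(-66 \right)}\right) = \left(-24369 + 4\right) \left(\sqrt{14457 - 12888} + 30\right) = - 24365 \left(\sqrt{1569} + 30\right) = - 24365 \left(30 + \sqrt{1569}\right) = -730950 - 24365 \sqrt{1569}$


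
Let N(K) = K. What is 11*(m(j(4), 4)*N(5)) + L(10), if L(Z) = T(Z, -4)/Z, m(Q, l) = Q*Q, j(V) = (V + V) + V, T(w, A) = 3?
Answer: 79203/10 ≈ 7920.3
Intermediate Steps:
j(V) = 3*V (j(V) = 2*V + V = 3*V)
m(Q, l) = Q**2
L(Z) = 3/Z
11*(m(j(4), 4)*N(5)) + L(10) = 11*((3*4)**2*5) + 3/10 = 11*(12**2*5) + 3*(1/10) = 11*(144*5) + 3/10 = 11*720 + 3/10 = 7920 + 3/10 = 79203/10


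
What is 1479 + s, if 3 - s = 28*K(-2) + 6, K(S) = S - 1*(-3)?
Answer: 1448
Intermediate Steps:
K(S) = 3 + S (K(S) = S + 3 = 3 + S)
s = -31 (s = 3 - (28*(3 - 2) + 6) = 3 - (28*1 + 6) = 3 - (28 + 6) = 3 - 1*34 = 3 - 34 = -31)
1479 + s = 1479 - 31 = 1448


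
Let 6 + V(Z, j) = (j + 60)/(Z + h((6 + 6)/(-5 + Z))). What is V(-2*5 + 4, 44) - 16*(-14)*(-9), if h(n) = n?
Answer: -6110/3 ≈ -2036.7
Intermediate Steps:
V(Z, j) = -6 + (60 + j)/(Z + 12/(-5 + Z)) (V(Z, j) = -6 + (j + 60)/(Z + (6 + 6)/(-5 + Z)) = -6 + (60 + j)/(Z + 12/(-5 + Z)))
V(-2*5 + 4, 44) - 16*(-14)*(-9) = (-72 - (-5 + (-2*5 + 4))*(-60 - 1*44 + 6*(-2*5 + 4)))/(12 + (-2*5 + 4)*(-5 + (-2*5 + 4))) - 16*(-14)*(-9) = (-72 - (-5 + (-10 + 4))*(-60 - 44 + 6*(-10 + 4)))/(12 + (-10 + 4)*(-5 + (-10 + 4))) + 224*(-9) = (-72 - (-5 - 6)*(-60 - 44 + 6*(-6)))/(12 - 6*(-5 - 6)) - 2016 = (-72 - 1*(-11)*(-60 - 44 - 36))/(12 - 6*(-11)) - 2016 = (-72 - 1*(-11)*(-140))/(12 + 66) - 2016 = (-72 - 1540)/78 - 2016 = (1/78)*(-1612) - 2016 = -62/3 - 2016 = -6110/3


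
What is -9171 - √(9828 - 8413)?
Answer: -9171 - √1415 ≈ -9208.6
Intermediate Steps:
-9171 - √(9828 - 8413) = -9171 - √1415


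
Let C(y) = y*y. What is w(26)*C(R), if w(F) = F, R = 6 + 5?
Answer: 3146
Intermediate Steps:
R = 11
C(y) = y²
w(26)*C(R) = 26*11² = 26*121 = 3146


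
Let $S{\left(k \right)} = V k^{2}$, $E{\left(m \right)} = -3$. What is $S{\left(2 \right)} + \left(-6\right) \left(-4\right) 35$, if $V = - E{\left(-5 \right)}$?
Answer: $852$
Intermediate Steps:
$V = 3$ ($V = \left(-1\right) \left(-3\right) = 3$)
$S{\left(k \right)} = 3 k^{2}$
$S{\left(2 \right)} + \left(-6\right) \left(-4\right) 35 = 3 \cdot 2^{2} + \left(-6\right) \left(-4\right) 35 = 3 \cdot 4 + 24 \cdot 35 = 12 + 840 = 852$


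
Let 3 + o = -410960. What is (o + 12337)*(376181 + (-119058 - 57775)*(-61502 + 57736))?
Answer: -265616167198134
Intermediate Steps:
o = -410963 (o = -3 - 410960 = -410963)
(o + 12337)*(376181 + (-119058 - 57775)*(-61502 + 57736)) = (-410963 + 12337)*(376181 + (-119058 - 57775)*(-61502 + 57736)) = -398626*(376181 - 176833*(-3766)) = -398626*(376181 + 665953078) = -398626*666329259 = -265616167198134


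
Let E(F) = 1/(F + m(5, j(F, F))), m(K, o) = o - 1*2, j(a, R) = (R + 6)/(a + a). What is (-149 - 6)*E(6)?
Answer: -31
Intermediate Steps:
j(a, R) = (6 + R)/(2*a) (j(a, R) = (6 + R)/((2*a)) = (6 + R)*(1/(2*a)) = (6 + R)/(2*a))
m(K, o) = -2 + o (m(K, o) = o - 2 = -2 + o)
E(F) = 1/(-2 + F + (6 + F)/(2*F)) (E(F) = 1/(F + (-2 + (6 + F)/(2*F))) = 1/(-2 + F + (6 + F)/(2*F)))
(-149 - 6)*E(6) = (-149 - 6)*(2*6/(6 + 6 + 2*6*(-2 + 6))) = -310*6/(6 + 6 + 2*6*4) = -310*6/(6 + 6 + 48) = -310*6/60 = -155*1/5 = -31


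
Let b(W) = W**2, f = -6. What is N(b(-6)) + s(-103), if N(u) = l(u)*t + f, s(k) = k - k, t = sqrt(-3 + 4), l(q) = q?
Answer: 30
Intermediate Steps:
t = 1 (t = sqrt(1) = 1)
s(k) = 0
N(u) = -6 + u (N(u) = u*1 - 6 = u - 6 = -6 + u)
N(b(-6)) + s(-103) = (-6 + (-6)**2) + 0 = (-6 + 36) + 0 = 30 + 0 = 30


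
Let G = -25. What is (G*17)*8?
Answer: -3400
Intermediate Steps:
(G*17)*8 = -25*17*8 = -425*8 = -3400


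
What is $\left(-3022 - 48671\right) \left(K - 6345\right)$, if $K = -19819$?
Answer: $1352495652$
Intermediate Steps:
$\left(-3022 - 48671\right) \left(K - 6345\right) = \left(-3022 - 48671\right) \left(-19819 - 6345\right) = \left(-51693\right) \left(-26164\right) = 1352495652$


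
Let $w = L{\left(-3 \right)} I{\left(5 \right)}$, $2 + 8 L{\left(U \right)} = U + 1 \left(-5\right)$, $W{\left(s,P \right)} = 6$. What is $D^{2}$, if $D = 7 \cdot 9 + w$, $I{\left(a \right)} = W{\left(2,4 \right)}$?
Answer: $\frac{12321}{4} \approx 3080.3$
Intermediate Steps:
$I{\left(a \right)} = 6$
$L{\left(U \right)} = - \frac{7}{8} + \frac{U}{8}$ ($L{\left(U \right)} = - \frac{1}{4} + \frac{U + 1 \left(-5\right)}{8} = - \frac{1}{4} + \frac{U - 5}{8} = - \frac{1}{4} + \frac{-5 + U}{8} = - \frac{1}{4} + \left(- \frac{5}{8} + \frac{U}{8}\right) = - \frac{7}{8} + \frac{U}{8}$)
$w = - \frac{15}{2}$ ($w = \left(- \frac{7}{8} + \frac{1}{8} \left(-3\right)\right) 6 = \left(- \frac{7}{8} - \frac{3}{8}\right) 6 = \left(- \frac{5}{4}\right) 6 = - \frac{15}{2} \approx -7.5$)
$D = \frac{111}{2}$ ($D = 7 \cdot 9 - \frac{15}{2} = 63 - \frac{15}{2} = \frac{111}{2} \approx 55.5$)
$D^{2} = \left(\frac{111}{2}\right)^{2} = \frac{12321}{4}$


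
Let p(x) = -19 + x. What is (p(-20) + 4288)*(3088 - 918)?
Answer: 9220330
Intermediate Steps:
(p(-20) + 4288)*(3088 - 918) = ((-19 - 20) + 4288)*(3088 - 918) = (-39 + 4288)*2170 = 4249*2170 = 9220330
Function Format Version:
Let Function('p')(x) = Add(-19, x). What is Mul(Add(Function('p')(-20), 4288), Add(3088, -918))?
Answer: 9220330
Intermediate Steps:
Mul(Add(Function('p')(-20), 4288), Add(3088, -918)) = Mul(Add(Add(-19, -20), 4288), Add(3088, -918)) = Mul(Add(-39, 4288), 2170) = Mul(4249, 2170) = 9220330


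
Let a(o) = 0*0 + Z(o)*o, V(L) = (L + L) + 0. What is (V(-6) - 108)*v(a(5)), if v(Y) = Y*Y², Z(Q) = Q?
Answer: -1875000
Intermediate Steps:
V(L) = 2*L (V(L) = 2*L + 0 = 2*L)
a(o) = o² (a(o) = 0*0 + o*o = 0 + o² = o²)
v(Y) = Y³
(V(-6) - 108)*v(a(5)) = (2*(-6) - 108)*(5²)³ = (-12 - 108)*25³ = -120*15625 = -1875000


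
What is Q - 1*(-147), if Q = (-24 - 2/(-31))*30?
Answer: -17703/31 ≈ -571.06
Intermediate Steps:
Q = -22260/31 (Q = (-24 - 2*(-1/31))*30 = (-24 + 2/31)*30 = -742/31*30 = -22260/31 ≈ -718.06)
Q - 1*(-147) = -22260/31 - 1*(-147) = -22260/31 + 147 = -17703/31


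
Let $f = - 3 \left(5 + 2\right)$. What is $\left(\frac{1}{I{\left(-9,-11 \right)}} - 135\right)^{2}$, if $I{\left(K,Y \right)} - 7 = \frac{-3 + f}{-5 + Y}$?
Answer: $\frac{5257849}{289} \approx 18193.0$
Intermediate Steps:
$f = -21$ ($f = \left(-3\right) 7 = -21$)
$I{\left(K,Y \right)} = 7 - \frac{24}{-5 + Y}$ ($I{\left(K,Y \right)} = 7 + \frac{-3 - 21}{-5 + Y} = 7 - \frac{24}{-5 + Y}$)
$\left(\frac{1}{I{\left(-9,-11 \right)}} - 135\right)^{2} = \left(\frac{1}{\frac{1}{-5 - 11} \left(-59 + 7 \left(-11\right)\right)} - 135\right)^{2} = \left(\frac{1}{\frac{1}{-16} \left(-59 - 77\right)} - 135\right)^{2} = \left(\frac{1}{\left(- \frac{1}{16}\right) \left(-136\right)} - 135\right)^{2} = \left(\frac{1}{\frac{17}{2}} - 135\right)^{2} = \left(\frac{2}{17} - 135\right)^{2} = \left(- \frac{2293}{17}\right)^{2} = \frac{5257849}{289}$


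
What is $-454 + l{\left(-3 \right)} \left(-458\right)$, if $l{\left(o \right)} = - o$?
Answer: $-1828$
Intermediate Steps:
$-454 + l{\left(-3 \right)} \left(-458\right) = -454 + \left(-1\right) \left(-3\right) \left(-458\right) = -454 + 3 \left(-458\right) = -454 - 1374 = -1828$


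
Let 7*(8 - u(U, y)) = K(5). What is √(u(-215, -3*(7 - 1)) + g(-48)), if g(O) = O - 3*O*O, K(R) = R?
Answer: I*√340683/7 ≈ 83.383*I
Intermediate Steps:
u(U, y) = 51/7 (u(U, y) = 8 - ⅐*5 = 8 - 5/7 = 51/7)
g(O) = O - 3*O²
√(u(-215, -3*(7 - 1)) + g(-48)) = √(51/7 - 48*(1 - 3*(-48))) = √(51/7 - 48*(1 + 144)) = √(51/7 - 48*145) = √(51/7 - 6960) = √(-48669/7) = I*√340683/7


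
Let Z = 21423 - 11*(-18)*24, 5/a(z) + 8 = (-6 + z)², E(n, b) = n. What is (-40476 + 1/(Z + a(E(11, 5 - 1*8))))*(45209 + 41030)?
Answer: -1553251531318657/444980 ≈ -3.4906e+9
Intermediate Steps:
a(z) = 5/(-8 + (-6 + z)²)
Z = 26175 (Z = 21423 - (-198)*24 = 21423 - 1*(-4752) = 21423 + 4752 = 26175)
(-40476 + 1/(Z + a(E(11, 5 - 1*8))))*(45209 + 41030) = (-40476 + 1/(26175 + 5/(-8 + (-6 + 11)²)))*(45209 + 41030) = (-40476 + 1/(26175 + 5/(-8 + 5²)))*86239 = (-40476 + 1/(26175 + 5/(-8 + 25)))*86239 = (-40476 + 1/(26175 + 5/17))*86239 = (-40476 + 1/(444980/17))*86239 = (-40476 + 17/444980)*86239 = -18011010463/444980*86239 = -1553251531318657/444980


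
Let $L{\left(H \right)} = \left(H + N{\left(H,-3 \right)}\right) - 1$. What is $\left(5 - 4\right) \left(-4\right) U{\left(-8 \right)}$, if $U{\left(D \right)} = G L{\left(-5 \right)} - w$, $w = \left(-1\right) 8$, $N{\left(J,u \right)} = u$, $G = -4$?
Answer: $-176$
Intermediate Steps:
$L{\left(H \right)} = -4 + H$ ($L{\left(H \right)} = \left(H - 3\right) - 1 = \left(-3 + H\right) - 1 = -4 + H$)
$w = -8$
$U{\left(D \right)} = 44$ ($U{\left(D \right)} = - 4 \left(-4 - 5\right) - -8 = \left(-4\right) \left(-9\right) + 8 = 36 + 8 = 44$)
$\left(5 - 4\right) \left(-4\right) U{\left(-8 \right)} = \left(5 - 4\right) \left(-4\right) 44 = 1 \left(-4\right) 44 = \left(-4\right) 44 = -176$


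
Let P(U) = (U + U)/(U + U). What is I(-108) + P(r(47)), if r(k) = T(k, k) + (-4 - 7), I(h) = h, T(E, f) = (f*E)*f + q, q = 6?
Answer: -107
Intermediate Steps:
T(E, f) = 6 + E*f² (T(E, f) = (f*E)*f + 6 = (E*f)*f + 6 = E*f² + 6 = 6 + E*f²)
r(k) = -5 + k³ (r(k) = (6 + k*k²) + (-4 - 7) = (6 + k³) - 11 = -5 + k³)
P(U) = 1 (P(U) = (2*U)/((2*U)) = (2*U)*(1/(2*U)) = 1)
I(-108) + P(r(47)) = -108 + 1 = -107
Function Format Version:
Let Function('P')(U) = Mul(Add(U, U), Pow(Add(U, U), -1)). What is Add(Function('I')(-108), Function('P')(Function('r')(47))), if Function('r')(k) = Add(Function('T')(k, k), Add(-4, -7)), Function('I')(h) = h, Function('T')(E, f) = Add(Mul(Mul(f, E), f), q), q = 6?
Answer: -107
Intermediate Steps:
Function('T')(E, f) = Add(6, Mul(E, Pow(f, 2))) (Function('T')(E, f) = Add(Mul(Mul(f, E), f), 6) = Add(Mul(Mul(E, f), f), 6) = Add(Mul(E, Pow(f, 2)), 6) = Add(6, Mul(E, Pow(f, 2))))
Function('r')(k) = Add(-5, Pow(k, 3)) (Function('r')(k) = Add(Add(6, Mul(k, Pow(k, 2))), Add(-4, -7)) = Add(Add(6, Pow(k, 3)), -11) = Add(-5, Pow(k, 3)))
Function('P')(U) = 1 (Function('P')(U) = Mul(Mul(2, U), Pow(Mul(2, U), -1)) = Mul(Mul(2, U), Mul(Rational(1, 2), Pow(U, -1))) = 1)
Add(Function('I')(-108), Function('P')(Function('r')(47))) = Add(-108, 1) = -107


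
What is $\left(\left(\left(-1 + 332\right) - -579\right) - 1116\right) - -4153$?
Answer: $3947$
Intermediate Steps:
$\left(\left(\left(-1 + 332\right) - -579\right) - 1116\right) - -4153 = \left(\left(331 + 579\right) - 1116\right) + 4153 = \left(910 - 1116\right) + 4153 = -206 + 4153 = 3947$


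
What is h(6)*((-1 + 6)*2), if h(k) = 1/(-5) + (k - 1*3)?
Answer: 28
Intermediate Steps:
h(k) = -16/5 + k (h(k) = -1/5 + (k - 3) = -1/5 + (-3 + k) = -16/5 + k)
h(6)*((-1 + 6)*2) = (-16/5 + 6)*((-1 + 6)*2) = 14*(5*2)/5 = (14/5)*10 = 28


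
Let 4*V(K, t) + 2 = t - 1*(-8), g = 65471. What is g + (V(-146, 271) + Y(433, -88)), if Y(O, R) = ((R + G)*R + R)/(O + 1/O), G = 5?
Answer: 24582532001/374980 ≈ 65557.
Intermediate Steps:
V(K, t) = 3/2 + t/4 (V(K, t) = -1/2 + (t - 1*(-8))/4 = -1/2 + (t + 8)/4 = -1/2 + (8 + t)/4 = -1/2 + (2 + t/4) = 3/2 + t/4)
Y(O, R) = (R + R*(5 + R))/(O + 1/O) (Y(O, R) = ((R + 5)*R + R)/(O + 1/O) = ((5 + R)*R + R)/(O + 1/O) = (R*(5 + R) + R)/(O + 1/O) = (R + R*(5 + R))/(O + 1/O))
g + (V(-146, 271) + Y(433, -88)) = 65471 + ((3/2 + (1/4)*271) + 433*(-88)*(6 - 88)/(1 + 433**2)) = 65471 + ((3/2 + 271/4) + 433*(-88)*(-82)/(1 + 187489)) = 65471 + (277/4 + 433*(-88)*(-82)/187490) = 65471 + (277/4 + 433*(-88)*(1/187490)*(-82)) = 65471 + (277/4 + 1562264/93745) = 65471 + 32216421/374980 = 24582532001/374980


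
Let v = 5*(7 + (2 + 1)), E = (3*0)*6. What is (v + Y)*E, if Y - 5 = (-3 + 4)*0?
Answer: 0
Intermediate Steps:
Y = 5 (Y = 5 + (-3 + 4)*0 = 5 + 1*0 = 5 + 0 = 5)
E = 0 (E = 0*6 = 0)
v = 50 (v = 5*(7 + 3) = 5*10 = 50)
(v + Y)*E = (50 + 5)*0 = 55*0 = 0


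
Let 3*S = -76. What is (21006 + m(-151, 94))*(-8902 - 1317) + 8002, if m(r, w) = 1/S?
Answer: -16313545055/76 ≈ -2.1465e+8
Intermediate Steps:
S = -76/3 (S = (⅓)*(-76) = -76/3 ≈ -25.333)
m(r, w) = -3/76 (m(r, w) = 1/(-76/3) = -3/76)
(21006 + m(-151, 94))*(-8902 - 1317) + 8002 = (21006 - 3/76)*(-8902 - 1317) + 8002 = (1596453/76)*(-10219) + 8002 = -16314153207/76 + 8002 = -16313545055/76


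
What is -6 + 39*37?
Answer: 1437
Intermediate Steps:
-6 + 39*37 = -6 + 1443 = 1437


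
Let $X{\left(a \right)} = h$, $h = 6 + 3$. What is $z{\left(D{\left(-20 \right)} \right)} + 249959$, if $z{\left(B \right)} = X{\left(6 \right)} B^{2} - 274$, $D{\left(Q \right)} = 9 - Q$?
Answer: $257254$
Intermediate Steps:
$h = 9$
$X{\left(a \right)} = 9$
$z{\left(B \right)} = -274 + 9 B^{2}$ ($z{\left(B \right)} = 9 B^{2} - 274 = -274 + 9 B^{2}$)
$z{\left(D{\left(-20 \right)} \right)} + 249959 = \left(-274 + 9 \left(9 - -20\right)^{2}\right) + 249959 = \left(-274 + 9 \left(9 + 20\right)^{2}\right) + 249959 = \left(-274 + 9 \cdot 29^{2}\right) + 249959 = \left(-274 + 9 \cdot 841\right) + 249959 = \left(-274 + 7569\right) + 249959 = 7295 + 249959 = 257254$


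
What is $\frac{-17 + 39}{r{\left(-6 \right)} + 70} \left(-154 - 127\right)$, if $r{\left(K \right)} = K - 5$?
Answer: $- \frac{6182}{59} \approx -104.78$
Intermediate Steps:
$r{\left(K \right)} = -5 + K$
$\frac{-17 + 39}{r{\left(-6 \right)} + 70} \left(-154 - 127\right) = \frac{-17 + 39}{\left(-5 - 6\right) + 70} \left(-154 - 127\right) = \frac{22}{-11 + 70} \left(-281\right) = \frac{22}{59} \left(-281\right) = - \frac{6182}{59}$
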